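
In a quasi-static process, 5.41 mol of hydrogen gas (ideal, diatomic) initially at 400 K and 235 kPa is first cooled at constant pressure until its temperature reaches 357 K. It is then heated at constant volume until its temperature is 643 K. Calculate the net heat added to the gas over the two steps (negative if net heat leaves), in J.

V₁ = nRT₁/P₁ = 5.41×8.314×400/235 = 76.6 L.
Step 1 — Isobaric: P stays 235 kPa; V/T = const ⇒ T₂ = 357 K, V₂ = 68.3 L.
W = PΔV = 235×(68.3−76.6) kPa·L = -1930 J.
ΔU = nCvΔT = 5.41×20.8×(357−400) = -4840 J.
Q = ΔU + W = nCpΔT = -6770 J.
State after step 1: P = 235 kPa, V = 68.3 L, T = 357 K.
Step 2 — Isochoric: V stays 68.3 L; P/T = const ⇒ T₂ = 643 K, P₂ = 423 kPa.
W = 0 (no volume change).
ΔU = nCvΔT = 5.41×20.8×(643−357) = 32200 J.
Q = ΔU = 32200 J.
Net over both steps: W = -1930 J, Q = 25400 J, ΔU = 27300 J.

25400 J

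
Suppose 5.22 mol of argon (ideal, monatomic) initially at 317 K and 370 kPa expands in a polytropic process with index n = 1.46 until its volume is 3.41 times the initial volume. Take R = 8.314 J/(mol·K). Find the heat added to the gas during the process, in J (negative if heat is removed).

4000 J

V₁ = nRT₁/P₁ = 5.22×8.314×317/370 = 37.2 L.
Polytropic n=1.46: T₂ = T₁(V₁/V₂)^(n−1) = 317×(0.293)^0.46 = 180 K; P₂ = P₁(V₁/V₂)^n = 61.7 kPa.
W = (P₁V₁−P₂V₂)/(n−1) = (370×37.2−61.7×127)/0.46 = 12900 J.
ΔU = nCvΔT = 5.22×12.5×(180−317) = -8900 J.
Q = ΔU + W = 4000 J.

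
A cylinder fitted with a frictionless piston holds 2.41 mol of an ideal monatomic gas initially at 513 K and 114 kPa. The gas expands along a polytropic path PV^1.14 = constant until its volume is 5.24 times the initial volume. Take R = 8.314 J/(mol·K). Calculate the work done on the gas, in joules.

-15200 J

V₁ = nRT₁/P₁ = 2.41×8.314×513/114 = 90.2 L.
Polytropic n=1.14: T₂ = T₁(V₁/V₂)^(n−1) = 513×(0.191)^0.14 = 407 K; P₂ = P₁(V₁/V₂)^n = 17.3 kPa.
W = (P₁V₁−P₂V₂)/(n−1) = (114×90.2−17.3×472)/0.14 = 15200 J.
Work done on the gas = −W_by = -15200 J.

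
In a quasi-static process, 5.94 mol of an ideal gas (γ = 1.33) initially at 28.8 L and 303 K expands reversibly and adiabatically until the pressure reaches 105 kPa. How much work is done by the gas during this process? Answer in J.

14900 J

P₁ = nRT₁/V₁ = 5.94×8.314×303/28.8 = 520 kPa.
Adiabatic: T₂/T₁ = (P₂/P₁)^((γ−1)/γ) ⇒ T₂ = 303×(0.202)^0.248 = 204 K; V₂ = 95.8 L.
ΔU = nCvΔT = 5.94×25.2×(204−303) = -14900 J.
Q = 0 for an adiabatic process, so W = −ΔU = 14900 J.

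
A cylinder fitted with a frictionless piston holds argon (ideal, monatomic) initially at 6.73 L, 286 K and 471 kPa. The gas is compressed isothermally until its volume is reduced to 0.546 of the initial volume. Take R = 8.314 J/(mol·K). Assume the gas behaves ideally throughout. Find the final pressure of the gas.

863 kPa

Isothermal: T stays 286 K; PV = const ⇒ V₂ = 3.67 L, P₂ = 863 kPa.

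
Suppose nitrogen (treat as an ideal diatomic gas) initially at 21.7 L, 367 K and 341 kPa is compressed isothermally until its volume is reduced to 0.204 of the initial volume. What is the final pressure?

Isothermal: T stays 367 K; PV = const ⇒ V₂ = 4.43 L, P₂ = 1670 kPa.

1670 kPa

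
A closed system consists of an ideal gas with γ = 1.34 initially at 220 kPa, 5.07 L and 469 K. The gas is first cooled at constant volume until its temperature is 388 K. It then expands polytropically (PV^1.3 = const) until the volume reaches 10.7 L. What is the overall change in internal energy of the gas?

n = P₁V₁/(RT₁) = 220×5.07/(8.314×469) = 0.286 mol.
Step 1 — Isochoric: V stays 5.07 L; P/T = const ⇒ T₂ = 388 K, P₂ = 182 kPa.
W = 0 (no volume change).
ΔU = nCvΔT = 0.286×24.5×(388−469) = -567 J.
Q = ΔU = -567 J.
State after step 1: P = 182 kPa, V = 5.07 L, T = 388 K.
Step 2 — Polytropic n=1.3: T₂ = T₁(V₁/V₂)^(n−1) = 388×(0.474)^0.30 = 310 K; P₂ = P₁(V₁/V₂)^n = 68.9 kPa.
W = (P₁V₁−P₂V₂)/(n−1) = (182×5.07−68.9×10.7)/0.30 = 617 J.
ΔU = nCvΔT = 0.286×24.5×(310−388) = -545 J.
Q = ΔU + W = 72.6 J.
Net over both steps: W = 617 J, Q = -494 J, ΔU = -1110 J.

-1110 J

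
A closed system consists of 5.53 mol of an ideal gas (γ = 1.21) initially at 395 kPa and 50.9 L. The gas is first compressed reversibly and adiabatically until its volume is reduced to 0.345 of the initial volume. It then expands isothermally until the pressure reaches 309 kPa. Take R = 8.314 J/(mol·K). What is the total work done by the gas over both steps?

14600 J

T₁ = P₁V₁/(nR) = 395×50.9/(5.53×8.314) = 437 K.
Step 1 — Adiabatic: TV^(γ−1) = const ⇒ T₂ = 437×(2.90)^0.210 = 547 K; PV^γ = const ⇒ P₂ = 1430 kPa.
ΔU = nCvΔT = 5.53×39.6×(547−437) = 24000 J.
Q = 0 for an adiabatic process, so W = −ΔU = -24000 J.
State after step 1: P = 1430 kPa, V = 17.6 L, T = 547 K.
Step 2 — Isothermal: T stays 547 K; PV = const ⇒ V₂ = 81.4 L, P₂ = 309 kPa.
ΔU = 0 (ideal gas, T constant).
W = nRT ln(V₂/V₁) = 5.53×8.314×547×ln(4.63) = 38500 J.
Q = ΔU + W = 38500 J.
Net over both steps: W = 14600 J, Q = 38500 J, ΔU = 24000 J.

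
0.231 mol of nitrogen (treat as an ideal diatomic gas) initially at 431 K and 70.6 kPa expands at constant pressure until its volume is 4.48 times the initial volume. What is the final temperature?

V₁ = nRT₁/P₁ = 0.231×8.314×431/70.6 = 11.7 L.
Isobaric: P stays 70.6 kPa; V/T = const ⇒ T₂ = 1930 K, V₂ = 52.5 L.

1930 K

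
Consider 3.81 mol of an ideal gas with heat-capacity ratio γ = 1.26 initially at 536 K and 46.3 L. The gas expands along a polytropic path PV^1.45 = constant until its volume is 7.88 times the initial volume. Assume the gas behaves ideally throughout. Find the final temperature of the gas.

212 K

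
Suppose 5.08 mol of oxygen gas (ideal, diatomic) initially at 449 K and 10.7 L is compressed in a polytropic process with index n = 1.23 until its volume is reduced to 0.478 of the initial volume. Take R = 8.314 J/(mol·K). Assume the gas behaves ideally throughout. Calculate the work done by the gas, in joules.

-15300 J

P₁ = nRT₁/V₁ = 5.08×8.314×449/10.7 = 1770 kPa.
Polytropic n=1.23: T₂ = T₁(V₁/V₂)^(n−1) = 449×(2.09)^0.23 = 532 K; P₂ = P₁(V₁/V₂)^n = 4390 kPa.
W = (P₁V₁−P₂V₂)/(n−1) = (1770×10.7−4390×5.11)/0.23 = -15300 J.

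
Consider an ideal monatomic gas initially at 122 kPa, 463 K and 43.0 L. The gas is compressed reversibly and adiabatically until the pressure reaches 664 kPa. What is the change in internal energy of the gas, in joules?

7630 J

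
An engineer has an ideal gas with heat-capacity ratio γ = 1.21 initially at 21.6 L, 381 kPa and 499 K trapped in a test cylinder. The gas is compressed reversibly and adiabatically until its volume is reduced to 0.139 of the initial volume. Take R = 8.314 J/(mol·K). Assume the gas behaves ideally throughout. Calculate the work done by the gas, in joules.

n = P₁V₁/(RT₁) = 381×21.6/(8.314×499) = 1.98 mol.
Adiabatic: TV^(γ−1) = const ⇒ T₂ = 499×(7.19)^0.210 = 755 K; PV^γ = const ⇒ P₂ = 4150 kPa.
ΔU = nCvΔT = 1.98×39.6×(755−499) = 20100 J.
Q = 0 for an adiabatic process, so W = −ΔU = -20100 J.

-20100 J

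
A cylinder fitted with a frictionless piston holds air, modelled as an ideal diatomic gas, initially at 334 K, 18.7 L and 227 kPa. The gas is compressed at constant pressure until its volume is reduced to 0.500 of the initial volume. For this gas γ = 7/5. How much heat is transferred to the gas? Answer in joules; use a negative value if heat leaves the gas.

-7430 J

n = P₁V₁/(RT₁) = 227×18.7/(8.314×334) = 1.53 mol.
Isobaric: P stays 227 kPa; V/T = const ⇒ T₂ = 167 K, V₂ = 9.35 L.
W = PΔV = 227×(9.35−18.7) kPa·L = -2120 J.
ΔU = nCvΔT = 1.53×20.8×(167−334) = -5310 J.
Q = ΔU + W = nCpΔT = -7430 J.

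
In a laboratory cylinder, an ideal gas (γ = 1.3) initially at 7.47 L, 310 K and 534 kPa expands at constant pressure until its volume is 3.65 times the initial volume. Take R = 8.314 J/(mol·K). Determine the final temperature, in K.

1130 K

Isobaric: P stays 534 kPa; V/T = const ⇒ T₂ = 1130 K, V₂ = 27.3 L.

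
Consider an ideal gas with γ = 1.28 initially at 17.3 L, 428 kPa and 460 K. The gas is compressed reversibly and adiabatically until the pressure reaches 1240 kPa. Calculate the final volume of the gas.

Adiabatic: T₂/T₁ = (P₂/P₁)^((γ−1)/γ) ⇒ T₂ = 460×(2.90)^0.219 = 581 K; V₂ = 7.54 L.

7.54 L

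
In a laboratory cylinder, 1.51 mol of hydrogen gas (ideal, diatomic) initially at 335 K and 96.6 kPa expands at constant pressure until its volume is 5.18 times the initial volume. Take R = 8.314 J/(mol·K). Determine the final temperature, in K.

1740 K

V₁ = nRT₁/P₁ = 1.51×8.314×335/96.6 = 43.5 L.
Isobaric: P stays 96.6 kPa; V/T = const ⇒ T₂ = 1740 K, V₂ = 226 L.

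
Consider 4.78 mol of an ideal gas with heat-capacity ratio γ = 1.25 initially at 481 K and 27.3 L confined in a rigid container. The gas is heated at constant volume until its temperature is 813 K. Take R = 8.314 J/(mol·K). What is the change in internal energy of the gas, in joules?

P₁ = nRT₁/V₁ = 4.78×8.314×481/27.3 = 700 kPa.
Isochoric: V stays 27.3 L; P/T = const ⇒ T₂ = 813 K, P₂ = 1180 kPa.
For an ideal gas ΔU = nCvΔT with Cv = R/(γ−1) = 33.3 J/(mol·K).
ΔU = 4.78×33.3×(813−481) = 52800 J.

52800 J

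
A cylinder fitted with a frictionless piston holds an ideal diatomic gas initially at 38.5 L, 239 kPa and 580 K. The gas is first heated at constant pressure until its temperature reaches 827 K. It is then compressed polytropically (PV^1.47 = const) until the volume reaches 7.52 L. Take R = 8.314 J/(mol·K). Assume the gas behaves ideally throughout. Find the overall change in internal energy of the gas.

n = P₁V₁/(RT₁) = 239×38.5/(8.314×580) = 1.91 mol.
Step 1 — Isobaric: P stays 239 kPa; V/T = const ⇒ T₂ = 827 K, V₂ = 54.9 L.
W = PΔV = 239×(54.9−38.5) kPa·L = 3920 J.
ΔU = nCvΔT = 1.91×20.8×(827−580) = 9800 J.
Q = ΔU + W = nCpΔT = 13700 J.
State after step 1: P = 239 kPa, V = 54.9 L, T = 827 K.
Step 2 — Polytropic n=1.47: T₂ = T₁(V₁/V₂)^(n−1) = 827×(7.30)^0.47 = 2110 K; P₂ = P₁(V₁/V₂)^n = 4440 kPa.
W = (P₁V₁−P₂V₂)/(n−1) = (239×54.9−4440×7.52)/0.47 = -43100 J.
ΔU = nCvΔT = 1.91×20.8×(2110−827) = 50700 J.
Q = ΔU + W = 7550 J.
Net over both steps: W = -39200 J, Q = 21300 J, ΔU = 60500 J.

60500 J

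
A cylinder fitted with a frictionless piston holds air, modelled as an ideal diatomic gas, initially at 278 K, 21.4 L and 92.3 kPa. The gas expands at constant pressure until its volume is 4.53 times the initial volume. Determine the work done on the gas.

n = P₁V₁/(RT₁) = 92.3×21.4/(8.314×278) = 0.855 mol.
Isobaric: P stays 92.3 kPa; V/T = const ⇒ T₂ = 1260 K, V₂ = 96.9 L.
W = PΔV = 92.3×(96.9−21.4) kPa·L = 6970 J.
Work done on the gas = −W_by = -6970 J.

-6970 J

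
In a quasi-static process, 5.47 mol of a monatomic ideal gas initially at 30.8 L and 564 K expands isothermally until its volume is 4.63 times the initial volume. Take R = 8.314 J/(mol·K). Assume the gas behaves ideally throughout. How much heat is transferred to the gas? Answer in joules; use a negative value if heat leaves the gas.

39300 J

P₁ = nRT₁/V₁ = 5.47×8.314×564/30.8 = 833 kPa.
Isothermal: T stays 564 K; PV = const ⇒ V₂ = 143 L, P₂ = 180 kPa.
ΔU = 0 (ideal gas, T constant).
W = nRT ln(V₂/V₁) = 5.47×8.314×564×ln(4.63) = 39300 J.
Q = ΔU + W = 39300 J.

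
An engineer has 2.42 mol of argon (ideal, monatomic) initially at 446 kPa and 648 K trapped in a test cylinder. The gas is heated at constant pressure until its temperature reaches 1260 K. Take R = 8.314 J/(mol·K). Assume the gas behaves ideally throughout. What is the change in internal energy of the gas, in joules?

V₁ = nRT₁/P₁ = 2.42×8.314×648/446 = 29.2 L.
Isobaric: P stays 446 kPa; V/T = const ⇒ T₂ = 1260 K, V₂ = 56.8 L.
For an ideal gas ΔU = nCvΔT with Cv = (3/2)R = 12.5 J/(mol·K).
ΔU = 2.42×12.5×(1260−648) = 18500 J.

18500 J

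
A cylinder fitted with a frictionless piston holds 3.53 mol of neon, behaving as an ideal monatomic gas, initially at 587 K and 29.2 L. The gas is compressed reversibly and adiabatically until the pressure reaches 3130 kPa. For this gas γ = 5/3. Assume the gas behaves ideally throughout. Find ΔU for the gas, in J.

P₁ = nRT₁/V₁ = 3.53×8.314×587/29.2 = 590 kPa.
Adiabatic: T₂/T₁ = (P₂/P₁)^((γ−1)/γ) ⇒ T₂ = 587×(5.31)^0.400 = 1140 K; V₂ = 10.7 L.
For an ideal gas ΔU = nCvΔT with Cv = (3/2)R = 12.5 J/(mol·K).
ΔU = 3.53×12.5×(1140−587) = 24500 J.

24500 J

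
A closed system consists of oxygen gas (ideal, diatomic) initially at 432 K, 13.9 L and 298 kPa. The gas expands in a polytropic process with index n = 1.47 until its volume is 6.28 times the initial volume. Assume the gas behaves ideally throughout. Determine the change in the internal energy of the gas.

-5990 J

n = P₁V₁/(RT₁) = 298×13.9/(8.314×432) = 1.15 mol.
Polytropic n=1.47: T₂ = T₁(V₁/V₂)^(n−1) = 432×(0.159)^0.47 = 182 K; P₂ = P₁(V₁/V₂)^n = 20.0 kPa.
For an ideal gas ΔU = nCvΔT with Cv = (5/2)R = 20.8 J/(mol·K).
ΔU = 1.15×20.8×(182−432) = -5990 J.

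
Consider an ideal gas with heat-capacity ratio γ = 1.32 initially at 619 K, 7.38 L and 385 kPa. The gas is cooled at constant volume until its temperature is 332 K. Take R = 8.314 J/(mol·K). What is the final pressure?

206 kPa

Isochoric: V stays 7.38 L; P/T = const ⇒ T₂ = 332 K, P₂ = 206 kPa.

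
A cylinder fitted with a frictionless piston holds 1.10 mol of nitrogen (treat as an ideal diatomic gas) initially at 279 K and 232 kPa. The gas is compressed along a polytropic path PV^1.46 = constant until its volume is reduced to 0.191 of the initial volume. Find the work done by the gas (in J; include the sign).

-6330 J

V₁ = nRT₁/P₁ = 1.10×8.314×279/232 = 11.0 L.
Polytropic n=1.46: T₂ = T₁(V₁/V₂)^(n−1) = 279×(5.24)^0.46 = 597 K; P₂ = P₁(V₁/V₂)^n = 2600 kPa.
W = (P₁V₁−P₂V₂)/(n−1) = (232×11.0−2600×2.10)/0.46 = -6330 J.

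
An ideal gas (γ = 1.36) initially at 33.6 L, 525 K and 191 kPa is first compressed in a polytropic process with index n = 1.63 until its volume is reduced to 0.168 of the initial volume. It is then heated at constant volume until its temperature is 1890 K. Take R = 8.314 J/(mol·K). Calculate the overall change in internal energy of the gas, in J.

n = P₁V₁/(RT₁) = 191×33.6/(8.314×525) = 1.47 mol.
Step 1 — Polytropic n=1.63: T₂ = T₁(V₁/V₂)^(n−1) = 525×(5.95)^0.63 = 1620 K; P₂ = P₁(V₁/V₂)^n = 3500 kPa.
W = (P₁V₁−P₂V₂)/(n−1) = (191×33.6−3500×5.64)/0.63 = -21200 J.
ΔU = nCvΔT = 1.47×23.1×(1620−525) = 37000 J.
Q = ΔU + W = 15900 J.
State after step 1: P = 3500 kPa, V = 5.64 L, T = 1620 K.
Step 2 — Isochoric: V stays 5.64 L; P/T = const ⇒ T₂ = 1890 K, P₂ = 4090 kPa.
W = 0 (no volume change).
ΔU = nCvΔT = 1.47×23.1×(1890−1620) = 9330 J.
Q = ΔU = 9330 J.
Net over both steps: W = -21200 J, Q = 25200 J, ΔU = 46300 J.

46300 J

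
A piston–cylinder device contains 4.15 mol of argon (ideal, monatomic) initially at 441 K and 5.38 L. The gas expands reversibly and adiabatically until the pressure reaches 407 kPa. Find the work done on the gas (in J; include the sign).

P₁ = nRT₁/V₁ = 4.15×8.314×441/5.38 = 2830 kPa.
Adiabatic: T₂/T₁ = (P₂/P₁)^((γ−1)/γ) ⇒ T₂ = 441×(0.144)^0.400 = 203 K; V₂ = 17.2 L.
ΔU = nCvΔT = 4.15×12.5×(203−441) = -12300 J.
Q = 0 for an adiabatic process, so W = −ΔU = 12300 J.
Work done on the gas = −W_by = -12300 J.

-12300 J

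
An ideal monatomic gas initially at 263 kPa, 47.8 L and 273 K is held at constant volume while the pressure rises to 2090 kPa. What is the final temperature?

2170 K

Isochoric: V stays 47.8 L; P/T = const ⇒ T₂ = 2170 K, P₂ = 2090 kPa.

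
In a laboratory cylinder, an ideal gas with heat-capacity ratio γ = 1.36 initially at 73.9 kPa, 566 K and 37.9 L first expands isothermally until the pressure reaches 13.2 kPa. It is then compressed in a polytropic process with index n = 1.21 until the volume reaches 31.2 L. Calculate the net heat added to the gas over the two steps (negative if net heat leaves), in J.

2070 J

n = P₁V₁/(RT₁) = 73.9×37.9/(8.314×566) = 0.595 mol.
Step 1 — Isothermal: T stays 566 K; PV = const ⇒ V₂ = 212 L, P₂ = 13.2 kPa.
ΔU = 0 (ideal gas, T constant).
W = nRT ln(V₂/V₁) = 0.595×8.314×566×ln(5.60) = 4820 J.
Q = ΔU + W = 4820 J.
State after step 1: P = 13.2 kPa, V = 212 L, T = 566 K.
Step 2 — Polytropic n=1.21: T₂ = T₁(V₁/V₂)^(n−1) = 566×(6.80)^0.21 = 847 K; P₂ = P₁(V₁/V₂)^n = 134 kPa.
W = (P₁V₁−P₂V₂)/(n−1) = (13.2×212−134×31.2)/0.21 = -6610 J.
ΔU = nCvΔT = 0.595×23.1×(847−566) = 3860 J.
Q = ΔU + W = -2750 J.
Net over both steps: W = -1790 J, Q = 2070 J, ΔU = 3860 J.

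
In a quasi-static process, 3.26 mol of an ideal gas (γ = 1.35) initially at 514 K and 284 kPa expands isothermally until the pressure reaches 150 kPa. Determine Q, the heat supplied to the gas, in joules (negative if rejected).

V₁ = nRT₁/P₁ = 3.26×8.314×514/284 = 49.1 L.
Isothermal: T stays 514 K; PV = const ⇒ V₂ = 92.9 L, P₂ = 150 kPa.
ΔU = 0 (ideal gas, T constant).
W = nRT ln(V₂/V₁) = 3.26×8.314×514×ln(1.89) = 8890 J.
Q = ΔU + W = 8890 J.

8890 J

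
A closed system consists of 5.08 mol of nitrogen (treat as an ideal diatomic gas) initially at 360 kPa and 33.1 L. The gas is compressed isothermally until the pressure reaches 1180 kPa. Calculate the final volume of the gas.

T₁ = P₁V₁/(nR) = 360×33.1/(5.08×8.314) = 282 K.
Isothermal: T stays 282 K; PV = const ⇒ V₂ = 10.1 L, P₂ = 1180 kPa.

10.1 L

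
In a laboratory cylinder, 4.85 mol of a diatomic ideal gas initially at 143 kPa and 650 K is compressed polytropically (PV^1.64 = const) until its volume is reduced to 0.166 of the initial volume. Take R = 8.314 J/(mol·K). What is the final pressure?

2720 kPa

V₁ = nRT₁/P₁ = 4.85×8.314×650/143 = 183 L.
Polytropic n=1.64: T₂ = T₁(V₁/V₂)^(n−1) = 650×(6.02)^0.64 = 2050 K; P₂ = P₁(V₁/V₂)^n = 2720 kPa.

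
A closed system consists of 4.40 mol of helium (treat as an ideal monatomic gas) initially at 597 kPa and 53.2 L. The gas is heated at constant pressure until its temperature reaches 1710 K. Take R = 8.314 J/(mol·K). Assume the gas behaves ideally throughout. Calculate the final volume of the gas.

T₁ = P₁V₁/(nR) = 597×53.2/(4.40×8.314) = 868 K.
Isobaric: P stays 597 kPa; V/T = const ⇒ T₂ = 1710 K, V₂ = 105 L.

105 L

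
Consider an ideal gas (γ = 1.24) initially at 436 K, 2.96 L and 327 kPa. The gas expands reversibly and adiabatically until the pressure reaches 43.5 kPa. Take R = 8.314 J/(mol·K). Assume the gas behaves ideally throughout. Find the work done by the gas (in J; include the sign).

1300 J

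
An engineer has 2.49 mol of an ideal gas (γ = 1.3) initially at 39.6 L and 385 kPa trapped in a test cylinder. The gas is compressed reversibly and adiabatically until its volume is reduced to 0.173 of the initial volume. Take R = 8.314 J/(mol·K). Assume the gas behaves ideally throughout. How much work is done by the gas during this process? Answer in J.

T₁ = P₁V₁/(nR) = 385×39.6/(2.49×8.314) = 736 K.
Adiabatic: TV^(γ−1) = const ⇒ T₂ = 736×(5.78)^0.300 = 1250 K; PV^γ = const ⇒ P₂ = 3770 kPa.
ΔU = nCvΔT = 2.49×27.7×(1250−736) = 35200 J.
Q = 0 for an adiabatic process, so W = −ΔU = -35200 J.

-35200 J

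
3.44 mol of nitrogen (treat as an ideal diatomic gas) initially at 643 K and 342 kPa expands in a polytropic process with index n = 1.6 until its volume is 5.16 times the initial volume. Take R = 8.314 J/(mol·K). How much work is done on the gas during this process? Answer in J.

-19200 J

V₁ = nRT₁/P₁ = 3.44×8.314×643/342 = 53.8 L.
Polytropic n=1.6: T₂ = T₁(V₁/V₂)^(n−1) = 643×(0.194)^0.60 = 240 K; P₂ = P₁(V₁/V₂)^n = 24.8 kPa.
W = (P₁V₁−P₂V₂)/(n−1) = (342×53.8−24.8×277)/0.60 = 19200 J.
Work done on the gas = −W_by = -19200 J.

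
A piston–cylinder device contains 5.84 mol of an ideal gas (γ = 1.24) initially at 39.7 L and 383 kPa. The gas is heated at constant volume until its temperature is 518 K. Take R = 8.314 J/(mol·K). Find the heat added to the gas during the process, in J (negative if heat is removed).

T₁ = P₁V₁/(nR) = 383×39.7/(5.84×8.314) = 313 K.
Isochoric: V stays 39.7 L; P/T = const ⇒ T₂ = 518 K, P₂ = 634 kPa.
W = 0 (no volume change).
ΔU = nCvΔT = 5.84×34.6×(518−313) = 41400 J.
Q = ΔU = 41400 J.

41400 J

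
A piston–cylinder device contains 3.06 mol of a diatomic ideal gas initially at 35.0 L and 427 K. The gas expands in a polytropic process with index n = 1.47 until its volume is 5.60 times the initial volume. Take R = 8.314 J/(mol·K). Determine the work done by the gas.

12800 J

P₁ = nRT₁/V₁ = 3.06×8.314×427/35.0 = 310 kPa.
Polytropic n=1.47: T₂ = T₁(V₁/V₂)^(n−1) = 427×(0.179)^0.47 = 190 K; P₂ = P₁(V₁/V₂)^n = 24.7 kPa.
W = (P₁V₁−P₂V₂)/(n−1) = (310×35.0−24.7×196)/0.47 = 12800 J.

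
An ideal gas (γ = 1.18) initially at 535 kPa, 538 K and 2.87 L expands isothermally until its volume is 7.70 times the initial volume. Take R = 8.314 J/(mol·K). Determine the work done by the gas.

3130 J

n = P₁V₁/(RT₁) = 535×2.87/(8.314×538) = 0.343 mol.
Isothermal: T stays 538 K; PV = const ⇒ V₂ = 22.1 L, P₂ = 69.5 kPa.
W = nRT ln(V₂/V₁) = 0.343×8.314×538×ln(7.70) = 3130 J.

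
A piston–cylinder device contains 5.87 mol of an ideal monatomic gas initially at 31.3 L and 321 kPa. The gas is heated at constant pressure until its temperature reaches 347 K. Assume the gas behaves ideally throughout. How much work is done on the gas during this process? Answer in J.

-6890 J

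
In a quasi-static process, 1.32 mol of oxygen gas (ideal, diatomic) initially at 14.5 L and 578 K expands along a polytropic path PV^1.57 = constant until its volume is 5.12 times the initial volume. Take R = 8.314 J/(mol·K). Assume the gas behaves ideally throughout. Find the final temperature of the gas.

228 K

P₁ = nRT₁/V₁ = 1.32×8.314×578/14.5 = 437 kPa.
Polytropic n=1.57: T₂ = T₁(V₁/V₂)^(n−1) = 578×(0.195)^0.57 = 228 K; P₂ = P₁(V₁/V₂)^n = 33.7 kPa.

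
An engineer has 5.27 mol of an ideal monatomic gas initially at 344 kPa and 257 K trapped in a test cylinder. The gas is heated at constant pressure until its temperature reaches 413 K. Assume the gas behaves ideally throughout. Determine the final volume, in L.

V₁ = nRT₁/P₁ = 5.27×8.314×257/344 = 32.7 L.
Isobaric: P stays 344 kPa; V/T = const ⇒ T₂ = 413 K, V₂ = 52.6 L.

52.6 L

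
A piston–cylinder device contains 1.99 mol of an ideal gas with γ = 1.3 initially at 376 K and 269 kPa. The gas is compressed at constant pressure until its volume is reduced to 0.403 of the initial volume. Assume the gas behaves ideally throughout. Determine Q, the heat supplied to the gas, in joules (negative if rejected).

-16100 J

V₁ = nRT₁/P₁ = 1.99×8.314×376/269 = 23.1 L.
Isobaric: P stays 269 kPa; V/T = const ⇒ T₂ = 152 K, V₂ = 9.32 L.
W = PΔV = 269×(9.32−23.1) kPa·L = -3710 J.
ΔU = nCvΔT = 1.99×27.7×(152−376) = -12400 J.
Q = ΔU + W = nCpΔT = -16100 J.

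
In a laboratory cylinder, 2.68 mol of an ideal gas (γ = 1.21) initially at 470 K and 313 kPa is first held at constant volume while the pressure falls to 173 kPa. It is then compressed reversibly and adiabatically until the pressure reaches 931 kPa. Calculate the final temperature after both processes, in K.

348 K

V₁ = nRT₁/P₁ = 2.68×8.314×470/313 = 33.5 L.
Step 1 — Isochoric: V stays 33.5 L; P/T = const ⇒ T₂ = 260 K, P₂ = 173 kPa.
W = 0 (no volume change).
ΔU = nCvΔT = 2.68×39.6×(260−470) = -22300 J.
Q = ΔU = -22300 J.
State after step 1: P = 173 kPa, V = 33.5 L, T = 260 K.
Step 2 — Adiabatic: T₂/T₁ = (P₂/P₁)^((γ−1)/γ) ⇒ T₂ = 260×(5.38)^0.174 = 348 K; V₂ = 8.33 L.
ΔU = nCvΔT = 2.68×39.6×(348−260) = 9350 J.
Q = 0 for an adiabatic process, so W = −ΔU = -9350 J.
Net over both steps: W = -9350 J, Q = -22300 J, ΔU = -13000 J.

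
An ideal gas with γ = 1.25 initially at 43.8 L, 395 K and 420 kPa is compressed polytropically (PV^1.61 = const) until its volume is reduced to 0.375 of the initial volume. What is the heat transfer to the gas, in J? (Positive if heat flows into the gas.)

n = P₁V₁/(RT₁) = 420×43.8/(8.314×395) = 5.60 mol.
Polytropic n=1.61: T₂ = T₁(V₁/V₂)^(n−1) = 395×(2.67)^0.61 = 719 K; P₂ = P₁(V₁/V₂)^n = 2040 kPa.
W = (P₁V₁−P₂V₂)/(n−1) = (420×43.8−2040×16.4)/0.61 = -24700 J.
ΔU = nCvΔT = 5.60×33.3×(719−395) = 60300 J.
Q = ΔU + W = 35600 J.

35600 J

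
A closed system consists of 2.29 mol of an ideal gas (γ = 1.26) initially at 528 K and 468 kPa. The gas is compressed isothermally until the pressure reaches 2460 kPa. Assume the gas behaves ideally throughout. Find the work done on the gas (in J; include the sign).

V₁ = nRT₁/P₁ = 2.29×8.314×528/468 = 21.5 L.
Isothermal: T stays 528 K; PV = const ⇒ V₂ = 4.09 L, P₂ = 2460 kPa.
W = nRT ln(V₂/V₁) = 2.29×8.314×528×ln(0.190) = -16700 J.
Work done on the gas = −W_by = 16700 J.

16700 J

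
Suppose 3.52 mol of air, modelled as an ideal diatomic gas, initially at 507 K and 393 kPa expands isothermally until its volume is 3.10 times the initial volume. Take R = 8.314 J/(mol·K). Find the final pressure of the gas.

127 kPa

V₁ = nRT₁/P₁ = 3.52×8.314×507/393 = 37.8 L.
Isothermal: T stays 507 K; PV = const ⇒ V₂ = 117 L, P₂ = 127 kPa.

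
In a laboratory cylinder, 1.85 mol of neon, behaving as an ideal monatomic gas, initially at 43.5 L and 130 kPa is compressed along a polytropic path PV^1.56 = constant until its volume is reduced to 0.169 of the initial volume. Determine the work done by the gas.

-17200 J

T₁ = P₁V₁/(nR) = 130×43.5/(1.85×8.314) = 368 K.
Polytropic n=1.56: T₂ = T₁(V₁/V₂)^(n−1) = 368×(5.92)^0.56 = 995 K; P₂ = P₁(V₁/V₂)^n = 2080 kPa.
W = (P₁V₁−P₂V₂)/(n−1) = (130×43.5−2080×7.35)/0.56 = -17200 J.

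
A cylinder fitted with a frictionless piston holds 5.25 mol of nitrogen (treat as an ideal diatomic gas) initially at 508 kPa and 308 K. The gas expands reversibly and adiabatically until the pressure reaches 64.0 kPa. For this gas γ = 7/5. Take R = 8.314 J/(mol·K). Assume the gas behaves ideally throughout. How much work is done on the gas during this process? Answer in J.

-15000 J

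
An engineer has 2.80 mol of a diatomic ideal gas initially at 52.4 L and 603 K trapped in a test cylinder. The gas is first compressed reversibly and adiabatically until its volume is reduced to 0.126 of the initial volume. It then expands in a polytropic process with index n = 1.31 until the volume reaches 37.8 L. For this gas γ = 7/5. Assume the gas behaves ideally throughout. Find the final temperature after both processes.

804 K

P₁ = nRT₁/V₁ = 2.80×8.314×603/52.4 = 268 kPa.
Step 1 — Adiabatic: TV^(γ−1) = const ⇒ T₂ = 603×(7.94)^0.400 = 1380 K; PV^γ = const ⇒ P₂ = 4870 kPa.
ΔU = nCvΔT = 2.80×20.8×(1380−603) = 45300 J.
Q = 0 for an adiabatic process, so W = −ΔU = -45300 J.
State after step 1: P = 4870 kPa, V = 6.60 L, T = 1380 K.
Step 2 — Polytropic n=1.31: T₂ = T₁(V₁/V₂)^(n−1) = 1380×(0.175)^0.31 = 804 K; P₂ = P₁(V₁/V₂)^n = 495 kPa.
W = (P₁V₁−P₂V₂)/(n−1) = (4870×6.60−495×37.8)/0.31 = 43300 J.
ΔU = nCvΔT = 2.80×20.8×(804−1380) = -33600 J.
Q = ΔU + W = 9750 J.
Net over both steps: W = -1950 J, Q = 9750 J, ΔU = 11700 J.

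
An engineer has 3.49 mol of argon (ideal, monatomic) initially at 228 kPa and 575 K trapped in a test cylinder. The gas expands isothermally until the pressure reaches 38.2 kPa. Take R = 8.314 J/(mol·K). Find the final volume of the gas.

437 L

V₁ = nRT₁/P₁ = 3.49×8.314×575/228 = 73.2 L.
Isothermal: T stays 575 K; PV = const ⇒ V₂ = 437 L, P₂ = 38.2 kPa.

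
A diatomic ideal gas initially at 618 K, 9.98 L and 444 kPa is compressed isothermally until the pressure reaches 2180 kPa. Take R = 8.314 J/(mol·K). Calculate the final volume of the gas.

Isothermal: T stays 618 K; PV = const ⇒ V₂ = 2.03 L, P₂ = 2180 kPa.

2.03 L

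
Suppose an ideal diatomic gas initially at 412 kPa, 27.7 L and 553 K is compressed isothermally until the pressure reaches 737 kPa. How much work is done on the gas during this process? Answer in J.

6640 J

n = P₁V₁/(RT₁) = 412×27.7/(8.314×553) = 2.48 mol.
Isothermal: T stays 553 K; PV = const ⇒ V₂ = 15.5 L, P₂ = 737 kPa.
W = nRT ln(V₂/V₁) = 2.48×8.314×553×ln(0.559) = -6640 J.
Work done on the gas = −W_by = 6640 J.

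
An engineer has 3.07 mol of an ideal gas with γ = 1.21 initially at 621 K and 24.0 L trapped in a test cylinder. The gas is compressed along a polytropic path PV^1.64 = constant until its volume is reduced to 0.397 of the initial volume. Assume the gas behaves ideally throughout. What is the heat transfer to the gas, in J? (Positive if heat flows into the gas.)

40900 J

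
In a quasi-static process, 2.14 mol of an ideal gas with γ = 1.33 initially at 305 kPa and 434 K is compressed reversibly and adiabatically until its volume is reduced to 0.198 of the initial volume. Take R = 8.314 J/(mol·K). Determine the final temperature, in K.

V₁ = nRT₁/P₁ = 2.14×8.314×434/305 = 25.3 L.
Adiabatic: TV^(γ−1) = const ⇒ T₂ = 434×(5.05)^0.330 = 741 K; PV^γ = const ⇒ P₂ = 2630 kPa.

741 K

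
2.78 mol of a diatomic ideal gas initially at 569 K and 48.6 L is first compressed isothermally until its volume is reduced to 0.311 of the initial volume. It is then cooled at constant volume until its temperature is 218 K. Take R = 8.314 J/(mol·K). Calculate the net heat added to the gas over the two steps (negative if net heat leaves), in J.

-35600 J

P₁ = nRT₁/V₁ = 2.78×8.314×569/48.6 = 271 kPa.
Step 1 — Isothermal: T stays 569 K; PV = const ⇒ V₂ = 15.1 L, P₂ = 870 kPa.
ΔU = 0 (ideal gas, T constant).
W = nRT ln(V₂/V₁) = 2.78×8.314×569×ln(0.311) = -15400 J.
Q = ΔU + W = -15400 J.
State after step 1: P = 870 kPa, V = 15.1 L, T = 569 K.
Step 2 — Isochoric: V stays 15.1 L; P/T = const ⇒ T₂ = 218 K, P₂ = 333 kPa.
W = 0 (no volume change).
ΔU = nCvΔT = 2.78×20.8×(218−569) = -20300 J.
Q = ΔU = -20300 J.
Net over both steps: W = -15400 J, Q = -35600 J, ΔU = -20300 J.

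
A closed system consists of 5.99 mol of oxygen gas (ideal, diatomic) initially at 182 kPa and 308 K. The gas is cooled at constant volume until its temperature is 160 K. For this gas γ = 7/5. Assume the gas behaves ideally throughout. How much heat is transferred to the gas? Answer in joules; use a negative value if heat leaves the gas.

-18400 J

V₁ = nRT₁/P₁ = 5.99×8.314×308/182 = 84.3 L.
Isochoric: V stays 84.3 L; P/T = const ⇒ T₂ = 160 K, P₂ = 94.5 kPa.
W = 0 (no volume change).
ΔU = nCvΔT = 5.99×20.8×(160−308) = -18400 J.
Q = ΔU = -18400 J.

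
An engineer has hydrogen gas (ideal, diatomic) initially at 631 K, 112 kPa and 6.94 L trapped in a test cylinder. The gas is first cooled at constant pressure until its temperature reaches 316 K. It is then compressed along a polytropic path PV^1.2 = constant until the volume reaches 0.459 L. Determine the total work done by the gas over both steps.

n = P₁V₁/(RT₁) = 112×6.94/(8.314×631) = 0.148 mol.
Step 1 — Isobaric: P stays 112 kPa; V/T = const ⇒ T₂ = 316 K, V₂ = 3.48 L.
W = PΔV = 112×(3.48−6.94) kPa·L = -388 J.
ΔU = nCvΔT = 0.148×20.8×(316−631) = -970 J.
Q = ΔU + W = nCpΔT = -1360 J.
State after step 1: P = 112 kPa, V = 3.48 L, T = 316 K.
Step 2 — Polytropic n=1.2: T₂ = T₁(V₁/V₂)^(n−1) = 316×(7.57)^0.20 = 474 K; P₂ = P₁(V₁/V₂)^n = 1270 kPa.
W = (P₁V₁−P₂V₂)/(n−1) = (112×3.48−1270×0.459)/0.20 = -971 J.
ΔU = nCvΔT = 0.148×20.8×(474−316) = 486 J.
Q = ΔU + W = -486 J.
Net over both steps: W = -1360 J, Q = -1840 J, ΔU = -484 J.

-1360 J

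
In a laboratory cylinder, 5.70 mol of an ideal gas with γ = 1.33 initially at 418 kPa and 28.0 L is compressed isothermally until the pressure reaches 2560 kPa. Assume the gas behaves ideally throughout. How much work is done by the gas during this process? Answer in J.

T₁ = P₁V₁/(nR) = 418×28.0/(5.70×8.314) = 247 K.
Isothermal: T stays 247 K; PV = const ⇒ V₂ = 4.57 L, P₂ = 2560 kPa.
W = nRT ln(V₂/V₁) = 5.70×8.314×247×ln(0.163) = -21200 J.

-21200 J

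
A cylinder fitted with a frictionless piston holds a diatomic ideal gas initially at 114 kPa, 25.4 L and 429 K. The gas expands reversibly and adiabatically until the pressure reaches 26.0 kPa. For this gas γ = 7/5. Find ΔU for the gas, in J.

-2490 J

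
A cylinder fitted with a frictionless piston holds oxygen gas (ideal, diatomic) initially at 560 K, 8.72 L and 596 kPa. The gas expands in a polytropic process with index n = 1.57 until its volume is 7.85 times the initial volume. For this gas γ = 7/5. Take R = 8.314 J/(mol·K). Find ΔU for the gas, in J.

n = P₁V₁/(RT₁) = 596×8.72/(8.314×560) = 1.12 mol.
Polytropic n=1.57: T₂ = T₁(V₁/V₂)^(n−1) = 560×(0.127)^0.57 = 173 K; P₂ = P₁(V₁/V₂)^n = 23.5 kPa.
For an ideal gas ΔU = nCvΔT with Cv = (5/2)R = 20.8 J/(mol·K).
ΔU = 1.12×20.8×(173−560) = -8980 J.

-8980 J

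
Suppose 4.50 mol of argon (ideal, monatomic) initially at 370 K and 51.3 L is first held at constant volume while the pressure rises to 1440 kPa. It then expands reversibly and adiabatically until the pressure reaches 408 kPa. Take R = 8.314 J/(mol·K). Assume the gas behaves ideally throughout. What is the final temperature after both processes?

P₁ = nRT₁/V₁ = 4.50×8.314×370/51.3 = 270 kPa.
Step 1 — Isochoric: V stays 51.3 L; P/T = const ⇒ T₂ = 1970 K, P₂ = 1440 kPa.
W = 0 (no volume change).
ΔU = nCvΔT = 4.50×12.5×(1970−370) = 90000 J.
Q = ΔU = 90000 J.
State after step 1: P = 1440 kPa, V = 51.3 L, T = 1970 K.
Step 2 — Adiabatic: T₂/T₁ = (P₂/P₁)^((γ−1)/γ) ⇒ T₂ = 1970×(0.283)^0.400 = 1190 K; V₂ = 109 L.
ΔU = nCvΔT = 4.50×12.5×(1190−1970) = -43900 J.
Q = 0 for an adiabatic process, so W = −ΔU = 43900 J.
Net over both steps: W = 43900 J, Q = 90000 J, ΔU = 46100 J.

1190 K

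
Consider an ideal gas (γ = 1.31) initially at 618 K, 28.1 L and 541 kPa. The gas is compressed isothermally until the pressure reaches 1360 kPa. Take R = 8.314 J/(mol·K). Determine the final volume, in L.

Isothermal: T stays 618 K; PV = const ⇒ V₂ = 11.2 L, P₂ = 1360 kPa.

11.2 L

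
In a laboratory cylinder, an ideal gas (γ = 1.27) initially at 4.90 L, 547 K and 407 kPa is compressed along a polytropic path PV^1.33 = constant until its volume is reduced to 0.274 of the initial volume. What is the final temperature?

Polytropic n=1.33: T₂ = T₁(V₁/V₂)^(n−1) = 547×(3.65)^0.33 = 839 K; P₂ = P₁(V₁/V₂)^n = 2280 kPa.

839 K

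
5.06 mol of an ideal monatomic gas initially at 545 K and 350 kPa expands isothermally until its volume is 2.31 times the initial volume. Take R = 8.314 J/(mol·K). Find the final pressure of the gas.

152 kPa

V₁ = nRT₁/P₁ = 5.06×8.314×545/350 = 65.5 L.
Isothermal: T stays 545 K; PV = const ⇒ V₂ = 151 L, P₂ = 152 kPa.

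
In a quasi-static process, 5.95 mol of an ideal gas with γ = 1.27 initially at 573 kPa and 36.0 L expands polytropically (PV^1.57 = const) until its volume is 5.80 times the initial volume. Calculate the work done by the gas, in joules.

T₁ = P₁V₁/(nR) = 573×36.0/(5.95×8.314) = 417 K.
Polytropic n=1.57: T₂ = T₁(V₁/V₂)^(n−1) = 417×(0.172)^0.57 = 153 K; P₂ = P₁(V₁/V₂)^n = 36.3 kPa.
W = (P₁V₁−P₂V₂)/(n−1) = (573×36.0−36.3×209)/0.57 = 22900 J.

22900 J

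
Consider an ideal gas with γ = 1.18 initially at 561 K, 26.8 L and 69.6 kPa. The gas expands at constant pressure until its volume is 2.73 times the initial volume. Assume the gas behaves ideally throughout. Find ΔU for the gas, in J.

17900 J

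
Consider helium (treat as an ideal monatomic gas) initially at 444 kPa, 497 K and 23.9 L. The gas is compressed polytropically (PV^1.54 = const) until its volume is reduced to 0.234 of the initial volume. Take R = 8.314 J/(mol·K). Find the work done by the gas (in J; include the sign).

n = P₁V₁/(RT₁) = 444×23.9/(8.314×497) = 2.57 mol.
Polytropic n=1.54: T₂ = T₁(V₁/V₂)^(n−1) = 497×(4.27)^0.54 = 1090 K; P₂ = P₁(V₁/V₂)^n = 4160 kPa.
W = (P₁V₁−P₂V₂)/(n−1) = (444×23.9−4160×5.59)/0.54 = -23400 J.

-23400 J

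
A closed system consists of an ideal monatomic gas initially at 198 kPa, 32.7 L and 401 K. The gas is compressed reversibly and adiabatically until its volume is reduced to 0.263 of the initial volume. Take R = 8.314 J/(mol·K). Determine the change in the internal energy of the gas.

n = P₁V₁/(RT₁) = 198×32.7/(8.314×401) = 1.94 mol.
Adiabatic: TV^(γ−1) = const ⇒ T₂ = 401×(3.80)^0.667 = 977 K; PV^γ = const ⇒ P₂ = 1830 kPa.
For an ideal gas ΔU = nCvΔT with Cv = (3/2)R = 12.5 J/(mol·K).
ΔU = 1.94×12.5×(977−401) = 13900 J.

13900 J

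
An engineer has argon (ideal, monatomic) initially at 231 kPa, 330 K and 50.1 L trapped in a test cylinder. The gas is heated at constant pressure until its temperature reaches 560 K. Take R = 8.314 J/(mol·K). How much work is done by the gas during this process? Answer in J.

n = P₁V₁/(RT₁) = 231×50.1/(8.314×330) = 4.22 mol.
Isobaric: P stays 231 kPa; V/T = const ⇒ T₂ = 560 K, V₂ = 85.0 L.
W = PΔV = 231×(85.0−50.1) kPa·L = 8070 J.

8070 J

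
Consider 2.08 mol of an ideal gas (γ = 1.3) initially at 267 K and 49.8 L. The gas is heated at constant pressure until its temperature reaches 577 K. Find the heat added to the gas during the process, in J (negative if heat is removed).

23200 J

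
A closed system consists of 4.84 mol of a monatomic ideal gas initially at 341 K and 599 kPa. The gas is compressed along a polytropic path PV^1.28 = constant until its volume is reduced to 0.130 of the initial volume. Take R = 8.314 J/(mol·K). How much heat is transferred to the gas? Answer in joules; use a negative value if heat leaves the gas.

V₁ = nRT₁/P₁ = 4.84×8.314×341/599 = 22.9 L.
Polytropic n=1.28: T₂ = T₁(V₁/V₂)^(n−1) = 341×(7.69)^0.28 = 604 K; P₂ = P₁(V₁/V₂)^n = 8160 kPa.
W = (P₁V₁−P₂V₂)/(n−1) = (599×22.9−8160×2.98)/0.28 = -37800 J.
ΔU = nCvΔT = 4.84×12.5×(604−341) = 15900 J.
Q = ΔU + W = -21900 J.

-21900 J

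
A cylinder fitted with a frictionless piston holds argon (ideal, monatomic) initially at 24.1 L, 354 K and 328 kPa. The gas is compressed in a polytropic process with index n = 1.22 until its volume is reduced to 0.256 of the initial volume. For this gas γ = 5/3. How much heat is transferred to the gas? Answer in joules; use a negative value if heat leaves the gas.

n = P₁V₁/(RT₁) = 328×24.1/(8.314×354) = 2.69 mol.
Polytropic n=1.22: T₂ = T₁(V₁/V₂)^(n−1) = 354×(3.91)^0.22 = 478 K; P₂ = P₁(V₁/V₂)^n = 1730 kPa.
W = (P₁V₁−P₂V₂)/(n−1) = (328×24.1−1730×6.17)/0.22 = -12600 J.
ΔU = nCvΔT = 2.69×12.5×(478−354) = 4140 J.
Q = ΔU + W = -8410 J.

-8410 J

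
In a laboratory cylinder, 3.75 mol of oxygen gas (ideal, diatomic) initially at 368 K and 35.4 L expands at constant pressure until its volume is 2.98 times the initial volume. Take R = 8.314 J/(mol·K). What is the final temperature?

1100 K

P₁ = nRT₁/V₁ = 3.75×8.314×368/35.4 = 324 kPa.
Isobaric: P stays 324 kPa; V/T = const ⇒ T₂ = 1100 K, V₂ = 105 L.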